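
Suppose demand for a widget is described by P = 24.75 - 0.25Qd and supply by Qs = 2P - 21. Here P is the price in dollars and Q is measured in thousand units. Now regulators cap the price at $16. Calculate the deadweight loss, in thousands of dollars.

Rearranging demand gives Qd = 99 - 4P. Setting quantity demanded equal to quantity supplied, 99 - 4P = 2P - 21, gives P* = 20 and Q* = 19.
Because the ceiling (16) lies below the market-clearing price, it is binding.
At P = 16: Qd = 99 - 4·16 = 35 and Qs = 2·16 - 21 = 11.
Quantity traded falls to 11. At Q = 11 the demand price is (99 - 11)/4 = 22 and the supply price is (21 + 11)/2 = 16.
Deadweight loss = ½ · (22 - 16) · (19 - 11) = ½ · 6 · 8 = 24.

24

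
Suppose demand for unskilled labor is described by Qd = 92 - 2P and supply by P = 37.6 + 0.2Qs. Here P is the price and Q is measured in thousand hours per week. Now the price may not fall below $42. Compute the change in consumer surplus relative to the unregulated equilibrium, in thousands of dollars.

-20

Rearranging supply gives Qs = 5P - 188. Setting quantity demanded equal to quantity supplied, 92 - 2P = 5P - 188, gives P* = 40 and Q* = 12.
Since 42 > 40, the floor is binding.
At P = 42: Qd = 92 - 2·42 = 8 and Qs = 5·42 - 188 = 22.
Consumer surplus without the control is ½ · (46 - 40) · 12 = 36.
With the floor, consumers buy 8 units at 42, so CS = ½ · (46 - 42) · 8 = 16.
Change in consumer surplus = 16 - 36 = -20.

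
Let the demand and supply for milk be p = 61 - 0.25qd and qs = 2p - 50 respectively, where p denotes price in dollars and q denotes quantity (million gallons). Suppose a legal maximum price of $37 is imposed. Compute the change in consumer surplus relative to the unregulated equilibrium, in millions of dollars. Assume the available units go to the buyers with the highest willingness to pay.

216

Rearranging demand gives qd = 244 - 4p. Setting quantity demanded equal to quantity supplied, 244 - 4p = 2p - 50, gives p* = 49 and q* = 48.
Because the ceiling (37) lies below the market-clearing price, it is binding.
At p = 37: qd = 244 - 4·37 = 96 and qs = 2·37 - 50 = 24.
Consumer surplus without the control is ½ · (61 - 49) · 48 = 288.
With the ceiling, 24 units are sold at 37 (assume they go to the highest-value buyers). The demand price at q = 24 is 55, so CS = ½ · [(61 - 37) + (55 - 37)] · 24 = 504.
Change in consumer surplus = 504 - 288 = 216.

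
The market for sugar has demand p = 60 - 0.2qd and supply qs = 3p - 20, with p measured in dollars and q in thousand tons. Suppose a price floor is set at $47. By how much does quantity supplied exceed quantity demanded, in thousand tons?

56

Rearranging demand gives qd = 300 - 5p. Setting quantity demanded equal to quantity supplied, 300 - 5p = 3p - 20, gives p* = 40 and q* = 100.
The floor of 47 is above the equilibrium price 40, so it binds.
At p = 47: qd = 300 - 5·47 = 65 and qs = 3·47 - 20 = 121.
Surplus = qs - qd = 121 - 65 = 56.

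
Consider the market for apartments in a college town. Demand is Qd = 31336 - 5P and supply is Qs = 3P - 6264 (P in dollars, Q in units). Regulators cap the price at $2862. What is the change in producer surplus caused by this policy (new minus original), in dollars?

-9335202

Without the control the market clears where 31336 - 5P = 3P - 6264, i.e. P* = 4700 and Q* = 7836.
Because the ceiling (2862) lies below the market-clearing price, it is binding.
At P = 2862: Qd = 31336 - 5·2862 = 17026 and Qs = 3·2862 - 6264 = 2322.
Producer surplus without the control is ½ · (4700 - 2088) · 7836 = 10233816.
With the ceiling, producers sell 2322 units at 2862, so PS = ½ · (2862 - 2088) · 2322 = 898614.
Change in producer surplus = 898614 - 10233816 = -9335202.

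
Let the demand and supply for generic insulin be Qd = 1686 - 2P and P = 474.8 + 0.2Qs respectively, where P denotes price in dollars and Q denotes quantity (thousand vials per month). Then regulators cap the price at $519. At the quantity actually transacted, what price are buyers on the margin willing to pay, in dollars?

732.5

Rearranging supply gives Qs = 5P - 2374. Without the control the market clears where 1686 - 2P = 5P - 2374, i.e. P* = 580 and Q* = 526.
Because the ceiling (519) lies below the market-clearing price, it is binding.
At P = 519: Qd = 1686 - 2·519 = 648 and Qs = 5·519 - 2374 = 221.
Only 221 units reach the market. On the demand curve, the marginal buyer's willingness to pay at Q = 221 is (1686 - 221)/2 = 732.5.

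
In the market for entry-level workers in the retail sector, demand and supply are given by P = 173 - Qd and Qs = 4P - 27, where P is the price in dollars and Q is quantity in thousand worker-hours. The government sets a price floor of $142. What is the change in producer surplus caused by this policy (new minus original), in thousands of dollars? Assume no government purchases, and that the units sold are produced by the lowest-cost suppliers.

Rearranging demand gives Qd = 173 - P. In a free market, 173 - P = 4P - 27 gives the equilibrium P* = 40, Q* = 133.
Because the floor (142) lies above the market-clearing price, it is binding.
At P = 142: Qd = 173 - 142 = 31 and Qs = 4·142 - 27 = 541.
Producer surplus without the control is ½ · (40 - 6.75) · 133 = 2211.125.
With the floor, 31 units are sold at 142. The supply price at Q = 31 is 14.5, so PS = ½ · [(142 - 6.75) + (142 - 14.5)] · 31 = 4072.625.
Change in producer surplus = 4072.625 - 2211.125 = 1861.5.

1861.5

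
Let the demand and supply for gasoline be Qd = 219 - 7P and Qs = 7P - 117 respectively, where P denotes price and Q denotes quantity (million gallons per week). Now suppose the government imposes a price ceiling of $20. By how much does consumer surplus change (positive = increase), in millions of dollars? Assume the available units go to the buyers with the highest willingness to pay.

36

Setting quantity demanded equal to quantity supplied, 219 - 7P = 7P - 117, gives P* = 24 and Q* = 51.
Because the ceiling (20) lies below the market-clearing price, it is binding.
At P = 20: Qd = 219 - 7·20 = 79 and Qs = 7·20 - 117 = 23.
Consumer surplus without the control is ½ · (219/7 - 24) · 51 = 2601/14.
With the ceiling, 23 units are sold at 20 (assume they go to the highest-value buyers). The demand price at Q = 23 is 28, so CS = ½ · [(219/7 - 20) + (28 - 20)] · 23 = 3105/14.
Change in consumer surplus = 3105/14 - 2601/14 = 36.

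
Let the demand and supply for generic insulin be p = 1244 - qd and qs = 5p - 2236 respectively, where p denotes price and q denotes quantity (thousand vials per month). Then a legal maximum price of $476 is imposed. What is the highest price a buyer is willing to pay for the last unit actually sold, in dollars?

1100

Rearranging demand gives qd = 1244 - p. In a free market, 1244 - p = 5p - 2236 gives the equilibrium p* = 580, q* = 664.
Since 476 < 580, the ceiling is binding.
At p = 476: qd = 1244 - 476 = 768 and qs = 5·476 - 2236 = 144.
Only 144 units reach the market. On the demand curve, the marginal buyer's willingness to pay at q = 144 is (1244 - 144) = 1100.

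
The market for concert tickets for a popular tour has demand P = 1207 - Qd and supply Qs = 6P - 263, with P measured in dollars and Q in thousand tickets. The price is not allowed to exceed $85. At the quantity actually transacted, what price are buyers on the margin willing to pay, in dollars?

960

Rearranging demand gives Qd = 1207 - P. In a free market, 1207 - P = 6P - 263 gives the equilibrium P* = 210, Q* = 997.
The ceiling of 85 is below the equilibrium price 210, so it binds.
At P = 85: Qd = 1207 - 85 = 1122 and Qs = 6·85 - 263 = 247.
Only 247 units reach the market. On the demand curve, the marginal buyer's willingness to pay at Q = 247 is (1207 - 247) = 960.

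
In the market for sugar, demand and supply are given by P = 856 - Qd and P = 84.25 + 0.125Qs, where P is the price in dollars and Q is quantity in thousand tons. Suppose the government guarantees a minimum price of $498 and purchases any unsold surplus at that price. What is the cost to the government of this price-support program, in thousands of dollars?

Rearranging demand gives Qd = 856 - P; rearranging supply gives Qs = 8P - 674. Setting quantity demanded equal to quantity supplied, 856 - P = 8P - 674, gives P* = 170 and Q* = 686.
Since 498 > 170, the floor is binding.
At P = 498: Qd = 856 - 498 = 358 and Qs = 8·498 - 674 = 3310.
Surplus = Qs - Qd = 2952.
Government expenditure = surplus × support price = 2952 × 498 = 1470096.

1470096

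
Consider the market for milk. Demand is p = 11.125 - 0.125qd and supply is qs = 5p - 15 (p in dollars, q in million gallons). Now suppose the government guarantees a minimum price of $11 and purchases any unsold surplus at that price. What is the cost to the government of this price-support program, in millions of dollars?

429

Rearranging demand gives qd = 89 - 8p. Equilibrium: 89 - 8p = 5p - 15, so 104 = 13p and p* = 8, q* = 25.
The floor of 11 is above the equilibrium price 8, so it binds.
At p = 11: qd = 89 - 8·11 = 1 and qs = 5·11 - 15 = 40.
Surplus = qs - qd = 39.
Government expenditure = surplus × support price = 39 × 11 = 429.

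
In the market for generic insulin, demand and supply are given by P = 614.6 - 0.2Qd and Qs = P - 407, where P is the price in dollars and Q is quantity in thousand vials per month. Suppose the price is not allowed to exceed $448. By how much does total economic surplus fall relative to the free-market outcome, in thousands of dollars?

10454.4

Rearranging demand gives Qd = 3073 - 5P. Without the control the market clears where 3073 - 5P = P - 407, i.e. P* = 580 and Q* = 173.
Because the ceiling (448) lies below the market-clearing price, it is binding.
At P = 448: Qd = 3073 - 5·448 = 833 and Qs = 448 - 407 = 41.
Quantity traded falls to 41. At Q = 41 the demand price is (3073 - 41)/5 = 606.4 and the supply price is 407 + 41 = 448.
Deadweight loss = ½ · (606.4 - 448) · (173 - 41) = ½ · 158.4 · 132 = 10454.4.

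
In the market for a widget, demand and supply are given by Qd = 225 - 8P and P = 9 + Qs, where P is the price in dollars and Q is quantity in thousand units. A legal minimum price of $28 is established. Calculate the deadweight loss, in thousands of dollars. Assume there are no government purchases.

144

Rearranging supply gives Qs = P - 9. In a free market, 225 - 8P = P - 9 gives the equilibrium P* = 26, Q* = 17.
Since 28 > 26, the floor is binding.
At P = 28: Qd = 225 - 8·28 = 1 and Qs = 28 - 9 = 19.
Quantity traded falls to 1. At Q = 1 the demand price is (225 - 1)/8 = 28 and the supply price is 9 + 1 = 10.
Deadweight loss = ½ · (28 - 10) · (17 - 1) = ½ · 18 · 16 = 144.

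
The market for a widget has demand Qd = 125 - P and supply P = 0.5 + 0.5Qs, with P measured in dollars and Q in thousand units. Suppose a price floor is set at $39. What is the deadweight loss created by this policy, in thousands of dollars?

Rearranging supply gives Qs = 2P - 1. Without the control the market clears where 125 - P = 2P - 1, i.e. P* = 42 and Q* = 83.
Since 39 is below P* = 42, the floor does not bind and the free-market outcome prevails.
Since the control does not bind, no trades are prevented and deadweight loss is zero.

0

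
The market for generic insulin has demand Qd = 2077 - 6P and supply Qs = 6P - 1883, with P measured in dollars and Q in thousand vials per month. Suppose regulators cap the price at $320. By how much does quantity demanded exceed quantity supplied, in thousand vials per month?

120

Without the control the market clears where 2077 - 6P = 6P - 1883, i.e. P* = 330 and Q* = 97.
Since 320 < 330, the ceiling is binding.
At P = 320: Qd = 2077 - 6·320 = 157 and Qs = 6·320 - 1883 = 37.
Shortage = Qd - Qs = 157 - 37 = 120.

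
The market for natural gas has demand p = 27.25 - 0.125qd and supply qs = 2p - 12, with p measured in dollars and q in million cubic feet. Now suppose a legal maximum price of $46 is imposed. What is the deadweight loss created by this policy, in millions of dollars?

0

Rearranging demand gives qd = 218 - 8p. Without the control the market clears where 218 - 8p = 2p - 12, i.e. p* = 23 and q* = 34.
Since 46 is above p* = 23, the ceiling does not bind and the free-market outcome prevails.
Since the control does not bind, no trades are prevented and deadweight loss is zero.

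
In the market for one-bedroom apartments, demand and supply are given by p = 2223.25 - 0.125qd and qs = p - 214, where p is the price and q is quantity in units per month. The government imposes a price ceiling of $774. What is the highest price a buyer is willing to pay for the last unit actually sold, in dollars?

Rearranging demand gives qd = 17786 - 8p. Without the control the market clears where 17786 - 8p = p - 214, i.e. p* = 2000 and q* = 1786.
Because the ceiling (774) lies below the market-clearing price, it is binding.
At p = 774: qd = 17786 - 8·774 = 11594 and qs = 774 - 214 = 560.
Only 560 units reach the market. On the demand curve, the marginal buyer's willingness to pay at q = 560 is (17786 - 560)/8 = 2153.25.

2153.25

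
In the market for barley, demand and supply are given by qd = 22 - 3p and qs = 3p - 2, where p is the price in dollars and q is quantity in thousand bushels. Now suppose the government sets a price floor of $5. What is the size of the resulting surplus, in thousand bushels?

Setting quantity demanded equal to quantity supplied, 22 - 3p = 3p - 2, gives p* = 4 and q* = 10.
Since 5 > 4, the floor is binding.
At p = 5: qd = 22 - 3·5 = 7 and qs = 3·5 - 2 = 13.
Surplus = qs - qd = 13 - 7 = 6.

6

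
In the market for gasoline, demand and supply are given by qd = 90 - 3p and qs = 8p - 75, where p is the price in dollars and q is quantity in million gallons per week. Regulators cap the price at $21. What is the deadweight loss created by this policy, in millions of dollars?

0

In a free market, 90 - 3p = 8p - 75 gives the equilibrium p* = 15, q* = 45.
The ceiling of 21 is above the equilibrium price 15, so it is not binding; the market clears at p* = 15, q* = 45.
Since the control does not bind, no trades are prevented and deadweight loss is zero.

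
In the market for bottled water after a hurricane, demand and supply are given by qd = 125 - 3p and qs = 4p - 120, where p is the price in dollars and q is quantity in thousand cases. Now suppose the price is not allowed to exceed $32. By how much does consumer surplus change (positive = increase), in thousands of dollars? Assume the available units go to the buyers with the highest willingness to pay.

Equilibrium: 125 - 3p = 4p - 120, so 245 = 7p and p* = 35, q* = 20.
Because the ceiling (32) lies below the market-clearing price, it is binding.
At p = 32: qd = 125 - 3·32 = 29 and qs = 4·32 - 120 = 8.
Consumer surplus without the control is ½ · (125/3 - 35) · 20 = 200/3.
With the ceiling, 8 units are sold at 32 (assume they go to the highest-value buyers). The demand price at q = 8 is 39, so CS = ½ · [(125/3 - 32) + (39 - 32)] · 8 = 200/3.
Change in consumer surplus = 200/3 - 200/3 = 0.

0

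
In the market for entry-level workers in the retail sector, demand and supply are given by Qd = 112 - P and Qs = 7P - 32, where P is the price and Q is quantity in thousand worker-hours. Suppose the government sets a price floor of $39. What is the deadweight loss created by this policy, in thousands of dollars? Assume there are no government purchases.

252

Setting quantity demanded equal to quantity supplied, 112 - P = 7P - 32, gives P* = 18 and Q* = 94.
The floor of 39 is above the equilibrium price 18, so it binds.
At P = 39: Qd = 112 - 39 = 73 and Qs = 7·39 - 32 = 241.
Quantity traded falls to 73. At Q = 73 the demand price is 112 - 73 = 39 and the supply price is (32 + 73)/7 = 15.
Deadweight loss = ½ · (39 - 15) · (94 - 73) = ½ · 24 · 21 = 252.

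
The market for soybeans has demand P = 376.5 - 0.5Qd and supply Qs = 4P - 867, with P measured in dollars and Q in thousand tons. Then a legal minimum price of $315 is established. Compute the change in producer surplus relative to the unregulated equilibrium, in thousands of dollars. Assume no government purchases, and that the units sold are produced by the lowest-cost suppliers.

4522.5

Rearranging demand gives Qd = 753 - 2P. Without the control the market clears where 753 - 2P = 4P - 867, i.e. P* = 270 and Q* = 213.
Because the floor (315) lies above the market-clearing price, it is binding.
At P = 315: Qd = 753 - 2·315 = 123 and Qs = 4·315 - 867 = 393.
Producer surplus without the control is ½ · (270 - 216.75) · 213 = 5671.125.
With the floor, 123 units are sold at 315. The supply price at Q = 123 is 247.5, so PS = ½ · [(315 - 216.75) + (315 - 247.5)] · 123 = 10193.625.
Change in producer surplus = 10193.625 - 5671.125 = 4522.5.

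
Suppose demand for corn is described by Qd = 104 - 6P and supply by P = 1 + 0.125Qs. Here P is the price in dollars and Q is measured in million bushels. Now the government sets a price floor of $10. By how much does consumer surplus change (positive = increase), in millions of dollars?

Rearranging supply gives Qs = 8P - 8. Setting quantity demanded equal to quantity supplied, 104 - 6P = 8P - 8, gives P* = 8 and Q* = 56.
Since 10 > 8, the floor is binding.
At P = 10: Qd = 104 - 6·10 = 44 and Qs = 8·10 - 8 = 72.
Consumer surplus without the control is ½ · (52/3 - 8) · 56 = 784/3.
With the floor, consumers buy 44 units at 10, so CS = ½ · (52/3 - 10) · 44 = 484/3.
Change in consumer surplus = 484/3 - 784/3 = -100.

-100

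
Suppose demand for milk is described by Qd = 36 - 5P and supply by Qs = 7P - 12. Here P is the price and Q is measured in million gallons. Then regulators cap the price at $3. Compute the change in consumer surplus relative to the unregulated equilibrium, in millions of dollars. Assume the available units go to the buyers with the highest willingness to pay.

4.1

In a free market, 36 - 5P = 7P - 12 gives the equilibrium P* = 4, Q* = 16.
Because the ceiling (3) lies below the market-clearing price, it is binding.
At P = 3: Qd = 36 - 5·3 = 21 and Qs = 7·3 - 12 = 9.
Consumer surplus without the control is ½ · (7.2 - 4) · 16 = 25.6.
With the ceiling, 9 units are sold at 3 (assume they go to the highest-value buyers). The demand price at Q = 9 is 5.4, so CS = ½ · [(7.2 - 3) + (5.4 - 3)] · 9 = 29.7.
Change in consumer surplus = 29.7 - 25.6 = 4.1.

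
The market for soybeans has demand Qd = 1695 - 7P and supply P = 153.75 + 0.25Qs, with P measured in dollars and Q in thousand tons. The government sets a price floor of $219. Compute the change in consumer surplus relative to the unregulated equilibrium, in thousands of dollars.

Rearranging supply gives Qs = 4P - 615. Equilibrium: 1695 - 7P = 4P - 615, so 2310 = 11P and P* = 210, Q* = 225.
Since 219 > 210, the floor is binding.
At P = 219: Qd = 1695 - 7·219 = 162 and Qs = 4·219 - 615 = 261.
Consumer surplus without the control is ½ · (1695/7 - 210) · 225 = 50625/14.
With the floor, consumers buy 162 units at 219, so CS = ½ · (1695/7 - 219) · 162 = 13122/7.
Change in consumer surplus = 13122/7 - 50625/14 = -1741.5.

-1741.5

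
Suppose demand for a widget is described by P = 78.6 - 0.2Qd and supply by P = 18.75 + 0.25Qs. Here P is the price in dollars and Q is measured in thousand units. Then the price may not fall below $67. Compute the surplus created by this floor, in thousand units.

Rearranging demand gives Qd = 393 - 5P; rearranging supply gives Qs = 4P - 75. In a free market, 393 - 5P = 4P - 75 gives the equilibrium P* = 52, Q* = 133.
Because the floor (67) lies above the market-clearing price, it is binding.
At P = 67: Qd = 393 - 5·67 = 58 and Qs = 4·67 - 75 = 193.
Surplus = Qs - Qd = 193 - 58 = 135.

135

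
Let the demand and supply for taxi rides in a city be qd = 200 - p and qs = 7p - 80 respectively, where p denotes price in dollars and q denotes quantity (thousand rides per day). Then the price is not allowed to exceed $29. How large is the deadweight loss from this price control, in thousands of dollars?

1008

In a free market, 200 - p = 7p - 80 gives the equilibrium p* = 35, q* = 165.
Since 29 < 35, the ceiling is binding.
At p = 29: qd = 200 - 29 = 171 and qs = 7·29 - 80 = 123.
Quantity traded falls to 123. At q = 123 the demand price is 200 - 123 = 77 and the supply price is (80 + 123)/7 = 29.
Deadweight loss = ½ · (77 - 29) · (165 - 123) = ½ · 48 · 42 = 1008.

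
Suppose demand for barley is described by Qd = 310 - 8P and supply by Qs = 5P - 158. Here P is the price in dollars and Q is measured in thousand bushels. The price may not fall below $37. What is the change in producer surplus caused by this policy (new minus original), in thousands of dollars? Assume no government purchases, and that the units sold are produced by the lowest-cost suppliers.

7.6

In a free market, 310 - 8P = 5P - 158 gives the equilibrium P* = 36, Q* = 22.
The floor of 37 is above the equilibrium price 36, so it binds.
At P = 37: Qd = 310 - 8·37 = 14 and Qs = 5·37 - 158 = 27.
Producer surplus without the control is ½ · (36 - 31.6) · 22 = 48.4.
With the floor, 14 units are sold at 37. The supply price at Q = 14 is 34.4, so PS = ½ · [(37 - 31.6) + (37 - 34.4)] · 14 = 56.
Change in producer surplus = 56 - 48.4 = 7.6.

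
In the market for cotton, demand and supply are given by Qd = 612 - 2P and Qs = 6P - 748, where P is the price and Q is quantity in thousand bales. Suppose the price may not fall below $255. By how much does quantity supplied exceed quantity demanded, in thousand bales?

In a free market, 612 - 2P = 6P - 748 gives the equilibrium P* = 170, Q* = 272.
The floor of 255 is above the equilibrium price 170, so it binds.
At P = 255: Qd = 612 - 2·255 = 102 and Qs = 6·255 - 748 = 782.
Surplus = Qs - Qd = 782 - 102 = 680.

680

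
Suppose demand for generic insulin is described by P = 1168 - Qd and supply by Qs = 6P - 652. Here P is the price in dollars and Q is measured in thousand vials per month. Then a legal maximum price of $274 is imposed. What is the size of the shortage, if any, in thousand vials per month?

Rearranging demand gives Qd = 1168 - P. In a free market, 1168 - P = 6P - 652 gives the equilibrium P* = 260, Q* = 908.
The ceiling of 274 is above the equilibrium price 260, so it is not binding; the market clears at P* = 260, Q* = 908.
Since the control does not bind, there is no shortage.

0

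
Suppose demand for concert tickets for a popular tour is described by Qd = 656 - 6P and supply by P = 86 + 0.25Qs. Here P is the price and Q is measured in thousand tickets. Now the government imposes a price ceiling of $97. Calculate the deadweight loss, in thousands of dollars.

Rearranging supply gives Qs = 4P - 344. Setting quantity demanded equal to quantity supplied, 656 - 6P = 4P - 344, gives P* = 100 and Q* = 56.
The ceiling of 97 is below the equilibrium price 100, so it binds.
At P = 97: Qd = 656 - 6·97 = 74 and Qs = 4·97 - 344 = 44.
Quantity traded falls to 44. At Q = 44 the demand price is (656 - 44)/6 = 102 and the supply price is (344 + 44)/4 = 97.
Deadweight loss = ½ · (102 - 97) · (56 - 44) = ½ · 5 · 12 = 30.

30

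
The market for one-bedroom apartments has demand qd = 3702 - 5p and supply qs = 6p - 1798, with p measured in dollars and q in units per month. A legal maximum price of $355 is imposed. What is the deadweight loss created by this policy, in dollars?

Equilibrium: 3702 - 5p = 6p - 1798, so 5500 = 11p and p* = 500, q* = 1202.
Since 355 < 500, the ceiling is binding.
At p = 355: qd = 3702 - 5·355 = 1927 and qs = 6·355 - 1798 = 332.
Quantity traded falls to 332. At q = 332 the demand price is (3702 - 332)/5 = 674 and the supply price is (1798 + 332)/6 = 355.
Deadweight loss = ½ · (674 - 355) · (1202 - 332) = ½ · 319 · 870 = 138765.

138765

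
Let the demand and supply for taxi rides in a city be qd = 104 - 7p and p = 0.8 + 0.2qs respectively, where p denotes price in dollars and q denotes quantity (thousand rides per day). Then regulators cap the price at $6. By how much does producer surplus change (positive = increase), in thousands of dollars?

-100.5

Rearranging supply gives qs = 5p - 4. In a free market, 104 - 7p = 5p - 4 gives the equilibrium p* = 9, q* = 41.
Because the ceiling (6) lies below the market-clearing price, it is binding.
At p = 6: qd = 104 - 7·6 = 62 and qs = 5·6 - 4 = 26.
Producer surplus without the control is ½ · (9 - 0.8) · 41 = 168.1.
With the ceiling, producers sell 26 units at 6, so PS = ½ · (6 - 0.8) · 26 = 67.6.
Change in producer surplus = 67.6 - 168.1 = -100.5.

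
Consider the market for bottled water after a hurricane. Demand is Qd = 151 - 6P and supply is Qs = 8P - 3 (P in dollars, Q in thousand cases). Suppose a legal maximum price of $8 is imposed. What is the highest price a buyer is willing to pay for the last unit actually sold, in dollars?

In a free market, 151 - 6P = 8P - 3 gives the equilibrium P* = 11, Q* = 85.
Because the ceiling (8) lies below the market-clearing price, it is binding.
At P = 8: Qd = 151 - 6·8 = 103 and Qs = 8·8 - 3 = 61.
Only 61 units reach the market. On the demand curve, the marginal buyer's willingness to pay at Q = 61 is (151 - 61)/6 = 15.

15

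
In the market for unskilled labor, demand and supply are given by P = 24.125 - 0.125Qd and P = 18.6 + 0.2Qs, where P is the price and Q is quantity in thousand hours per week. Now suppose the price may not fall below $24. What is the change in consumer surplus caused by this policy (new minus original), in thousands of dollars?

-18

Rearranging demand gives Qd = 193 - 8P; rearranging supply gives Qs = 5P - 93. Without the control the market clears where 193 - 8P = 5P - 93, i.e. P* = 22 and Q* = 17.
Since 24 > 22, the floor is binding.
At P = 24: Qd = 193 - 8·24 = 1 and Qs = 5·24 - 93 = 27.
Consumer surplus without the control is ½ · (24.125 - 22) · 17 = 18.0625.
With the floor, consumers buy 1 units at 24, so CS = ½ · (24.125 - 24) · 1 = 0.0625.
Change in consumer surplus = 0.0625 - 18.0625 = -18.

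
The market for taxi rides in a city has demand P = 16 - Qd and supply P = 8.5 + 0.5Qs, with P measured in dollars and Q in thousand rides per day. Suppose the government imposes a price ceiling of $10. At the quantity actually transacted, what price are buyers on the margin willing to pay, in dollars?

13

Rearranging demand gives Qd = 16 - P; rearranging supply gives Qs = 2P - 17. Without the control the market clears where 16 - P = 2P - 17, i.e. P* = 11 and Q* = 5.
Because the ceiling (10) lies below the market-clearing price, it is binding.
At P = 10: Qd = 16 - 10 = 6 and Qs = 2·10 - 17 = 3.
Only 3 units reach the market. On the demand curve, the marginal buyer's willingness to pay at Q = 3 is (16 - 3) = 13.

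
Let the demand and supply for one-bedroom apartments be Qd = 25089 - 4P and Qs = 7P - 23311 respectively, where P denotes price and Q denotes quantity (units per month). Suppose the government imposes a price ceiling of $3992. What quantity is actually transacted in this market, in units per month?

4633

Equilibrium: 25089 - 4P = 7P - 23311, so 48400 = 11P and P* = 4400, Q* = 7489.
Because the ceiling (3992) lies below the market-clearing price, it is binding.
At P = 3992: Qd = 25089 - 4·3992 = 9121 and Qs = 7·3992 - 23311 = 4633.
The quantity actually transacted is the short side, supply: 4633.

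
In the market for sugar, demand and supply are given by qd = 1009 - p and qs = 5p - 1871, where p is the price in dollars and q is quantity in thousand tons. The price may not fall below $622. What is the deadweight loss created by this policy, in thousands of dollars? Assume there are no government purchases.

12098.4

Without the control the market clears where 1009 - p = 5p - 1871, i.e. p* = 480 and q* = 529.
Since 622 > 480, the floor is binding.
At p = 622: qd = 1009 - 622 = 387 and qs = 5·622 - 1871 = 1239.
Quantity traded falls to 387. At q = 387 the demand price is 1009 - 387 = 622 and the supply price is (1871 + 387)/5 = 451.6.
Deadweight loss = ½ · (622 - 451.6) · (529 - 387) = ½ · 170.4 · 142 = 12098.4.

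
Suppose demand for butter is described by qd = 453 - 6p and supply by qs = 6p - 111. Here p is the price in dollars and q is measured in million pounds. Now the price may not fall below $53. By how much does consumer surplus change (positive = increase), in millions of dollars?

Equilibrium: 453 - 6p = 6p - 111, so 564 = 12p and p* = 47, q* = 171.
Because the floor (53) lies above the market-clearing price, it is binding.
At p = 53: qd = 453 - 6·53 = 135 and qs = 6·53 - 111 = 207.
Consumer surplus without the control is ½ · (75.5 - 47) · 171 = 2436.75.
With the floor, consumers buy 135 units at 53, so CS = ½ · (75.5 - 53) · 135 = 1518.75.
Change in consumer surplus = 1518.75 - 2436.75 = -918.

-918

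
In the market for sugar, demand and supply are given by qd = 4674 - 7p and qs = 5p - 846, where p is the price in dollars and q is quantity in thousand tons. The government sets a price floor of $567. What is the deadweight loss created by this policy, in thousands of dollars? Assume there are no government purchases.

Without the control the market clears where 4674 - 7p = 5p - 846, i.e. p* = 460 and q* = 1454.
Because the floor (567) lies above the market-clearing price, it is binding.
At p = 567: qd = 4674 - 7·567 = 705 and qs = 5·567 - 846 = 1989.
Quantity traded falls to 705. At q = 705 the demand price is (4674 - 705)/7 = 567 and the supply price is (846 + 705)/5 = 310.2.
Deadweight loss = ½ · (567 - 310.2) · (1454 - 705) = ½ · 256.8 · 749 = 96171.6.

96171.6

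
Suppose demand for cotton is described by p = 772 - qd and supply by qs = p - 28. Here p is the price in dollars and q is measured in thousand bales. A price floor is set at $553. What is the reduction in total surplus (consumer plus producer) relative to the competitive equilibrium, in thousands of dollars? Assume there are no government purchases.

Rearranging demand gives qd = 772 - p. In a free market, 772 - p = p - 28 gives the equilibrium p* = 400, q* = 372.
The floor of 553 is above the equilibrium price 400, so it binds.
At p = 553: qd = 772 - 553 = 219 and qs = 553 - 28 = 525.
Quantity traded falls to 219. At q = 219 the demand price is 772 - 219 = 553 and the supply price is 28 + 219 = 247.
Deadweight loss = ½ · (553 - 247) · (372 - 219) = ½ · 306 · 153 = 23409.

23409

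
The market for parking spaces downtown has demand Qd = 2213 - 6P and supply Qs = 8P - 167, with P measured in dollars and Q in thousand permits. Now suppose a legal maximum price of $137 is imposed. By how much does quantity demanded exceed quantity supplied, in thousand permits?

Equilibrium: 2213 - 6P = 8P - 167, so 2380 = 14P and P* = 170, Q* = 1193.
Because the ceiling (137) lies below the market-clearing price, it is binding.
At P = 137: Qd = 2213 - 6·137 = 1391 and Qs = 8·137 - 167 = 929.
Shortage = Qd - Qs = 1391 - 929 = 462.

462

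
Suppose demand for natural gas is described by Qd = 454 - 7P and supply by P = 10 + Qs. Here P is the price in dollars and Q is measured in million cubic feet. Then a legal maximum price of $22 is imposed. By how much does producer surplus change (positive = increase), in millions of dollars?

Rearranging supply gives Qs = P - 10. Without the control the market clears where 454 - 7P = P - 10, i.e. P* = 58 and Q* = 48.
Because the ceiling (22) lies below the market-clearing price, it is binding.
At P = 22: Qd = 454 - 7·22 = 300 and Qs = 22 - 10 = 12.
Producer surplus without the control is ½ · (58 - 10) · 48 = 1152.
With the ceiling, producers sell 12 units at 22, so PS = ½ · (22 - 10) · 12 = 72.
Change in producer surplus = 72 - 1152 = -1080.

-1080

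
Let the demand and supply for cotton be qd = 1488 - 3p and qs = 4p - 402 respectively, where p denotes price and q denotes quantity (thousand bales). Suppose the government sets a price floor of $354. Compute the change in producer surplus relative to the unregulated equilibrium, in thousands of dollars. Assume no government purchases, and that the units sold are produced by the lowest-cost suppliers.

Setting quantity demanded equal to quantity supplied, 1488 - 3p = 4p - 402, gives p* = 270 and q* = 678.
Since 354 > 270, the floor is binding.
At p = 354: qd = 1488 - 3·354 = 426 and qs = 4·354 - 402 = 1014.
Producer surplus without the control is ½ · (270 - 100.5) · 678 = 57460.5.
With the floor, 426 units are sold at 354. The supply price at q = 426 is 207, so PS = ½ · [(354 - 100.5) + (354 - 207)] · 426 = 85306.5.
Change in producer surplus = 85306.5 - 57460.5 = 27846.

27846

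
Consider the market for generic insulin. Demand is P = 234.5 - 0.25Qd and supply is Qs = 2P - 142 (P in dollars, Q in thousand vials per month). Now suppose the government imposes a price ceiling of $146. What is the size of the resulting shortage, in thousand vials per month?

204

Rearranging demand gives Qd = 938 - 4P. Without the control the market clears where 938 - 4P = 2P - 142, i.e. P* = 180 and Q* = 218.
Since 146 < 180, the ceiling is binding.
At P = 146: Qd = 938 - 4·146 = 354 and Qs = 2·146 - 142 = 150.
Shortage = Qd - Qs = 354 - 150 = 204.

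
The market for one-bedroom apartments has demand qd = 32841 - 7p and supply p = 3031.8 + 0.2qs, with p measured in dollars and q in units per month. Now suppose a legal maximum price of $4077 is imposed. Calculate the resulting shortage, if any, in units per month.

Rearranging supply gives qs = 5p - 15159. Setting quantity demanded equal to quantity supplied, 32841 - 7p = 5p - 15159, gives p* = 4000 and q* = 4841.
Since 4077 is above p* = 4000, the ceiling does not bind and the free-market outcome prevails.
Since the control does not bind, there is no shortage.

0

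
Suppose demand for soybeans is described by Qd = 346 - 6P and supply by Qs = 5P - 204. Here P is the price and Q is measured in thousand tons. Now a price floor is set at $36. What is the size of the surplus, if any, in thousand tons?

In a free market, 346 - 6P = 5P - 204 gives the equilibrium P* = 50, Q* = 46.
The floor of 36 is below the equilibrium price 50, so it is not binding; the market clears at P* = 50, Q* = 46.
Since the control does not bind, there is no surplus.

0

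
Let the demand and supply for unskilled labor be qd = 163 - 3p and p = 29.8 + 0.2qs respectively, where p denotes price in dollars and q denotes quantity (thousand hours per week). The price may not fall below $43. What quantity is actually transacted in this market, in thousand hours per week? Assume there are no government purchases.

34

Rearranging supply gives qs = 5p - 149. Setting quantity demanded equal to quantity supplied, 163 - 3p = 5p - 149, gives p* = 39 and q* = 46.
The floor of 43 is above the equilibrium price 39, so it binds.
At p = 43: qd = 163 - 3·43 = 34 and qs = 5·43 - 149 = 66.
The quantity actually transacted is the short side, demand: 34.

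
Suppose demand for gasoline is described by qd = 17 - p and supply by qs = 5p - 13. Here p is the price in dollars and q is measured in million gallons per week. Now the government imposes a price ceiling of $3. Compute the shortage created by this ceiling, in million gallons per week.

Setting quantity demanded equal to quantity supplied, 17 - p = 5p - 13, gives p* = 5 and q* = 12.
Since 3 < 5, the ceiling is binding.
At p = 3: qd = 17 - 3 = 14 and qs = 5·3 - 13 = 2.
Shortage = qd - qs = 14 - 2 = 12.

12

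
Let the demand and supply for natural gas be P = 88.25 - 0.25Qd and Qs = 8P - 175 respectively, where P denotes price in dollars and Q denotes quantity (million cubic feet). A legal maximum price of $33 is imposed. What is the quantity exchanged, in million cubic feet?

89

Rearranging demand gives Qd = 353 - 4P. Without the control the market clears where 353 - 4P = 8P - 175, i.e. P* = 44 and Q* = 177.
Because the ceiling (33) lies below the market-clearing price, it is binding.
At P = 33: Qd = 353 - 4·33 = 221 and Qs = 8·33 - 175 = 89.
The quantity actually transacted is the short side, supply: 89.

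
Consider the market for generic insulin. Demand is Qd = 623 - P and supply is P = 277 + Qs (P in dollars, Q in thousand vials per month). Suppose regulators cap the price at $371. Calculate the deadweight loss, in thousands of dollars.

6241

Rearranging supply gives Qs = P - 277. Setting quantity demanded equal to quantity supplied, 623 - P = P - 277, gives P* = 450 and Q* = 173.
Because the ceiling (371) lies below the market-clearing price, it is binding.
At P = 371: Qd = 623 - 371 = 252 and Qs = 371 - 277 = 94.
Quantity traded falls to 94. At Q = 94 the demand price is 623 - 94 = 529 and the supply price is 277 + 94 = 371.
Deadweight loss = ½ · (529 - 371) · (173 - 94) = ½ · 158 · 79 = 6241.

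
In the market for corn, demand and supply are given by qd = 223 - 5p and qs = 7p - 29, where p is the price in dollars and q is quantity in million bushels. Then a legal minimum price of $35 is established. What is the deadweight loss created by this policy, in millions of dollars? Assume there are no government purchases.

Setting quantity demanded equal to quantity supplied, 223 - 5p = 7p - 29, gives p* = 21 and q* = 118.
Because the floor (35) lies above the market-clearing price, it is binding.
At p = 35: qd = 223 - 5·35 = 48 and qs = 7·35 - 29 = 216.
Quantity traded falls to 48. At q = 48 the demand price is (223 - 48)/5 = 35 and the supply price is (29 + 48)/7 = 11.
Deadweight loss = ½ · (35 - 11) · (118 - 48) = ½ · 24 · 70 = 840.

840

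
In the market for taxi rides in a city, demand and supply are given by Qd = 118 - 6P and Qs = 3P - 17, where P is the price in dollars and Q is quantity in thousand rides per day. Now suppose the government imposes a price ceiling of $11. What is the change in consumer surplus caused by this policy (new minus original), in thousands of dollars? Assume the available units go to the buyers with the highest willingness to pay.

52

Without the control the market clears where 118 - 6P = 3P - 17, i.e. P* = 15 and Q* = 28.
Because the ceiling (11) lies below the market-clearing price, it is binding.
At P = 11: Qd = 118 - 6·11 = 52 and Qs = 3·11 - 17 = 16.
Consumer surplus without the control is ½ · (59/3 - 15) · 28 = 196/3.
With the ceiling, 16 units are sold at 11 (assume they go to the highest-value buyers). The demand price at Q = 16 is 17, so CS = ½ · [(59/3 - 11) + (17 - 11)] · 16 = 352/3.
Change in consumer surplus = 352/3 - 196/3 = 52.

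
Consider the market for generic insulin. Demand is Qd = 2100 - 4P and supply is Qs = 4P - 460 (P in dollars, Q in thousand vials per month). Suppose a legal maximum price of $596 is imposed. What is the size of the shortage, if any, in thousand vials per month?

0

Equilibrium: 2100 - 4P = 4P - 460, so 2560 = 8P and P* = 320, Q* = 820.
Since 596 is above P* = 320, the ceiling does not bind and the free-market outcome prevails.
Since the control does not bind, there is no shortage.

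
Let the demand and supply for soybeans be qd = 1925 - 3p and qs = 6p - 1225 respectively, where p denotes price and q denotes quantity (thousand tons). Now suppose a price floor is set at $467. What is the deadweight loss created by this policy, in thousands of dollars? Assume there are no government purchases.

30800.25

Equilibrium: 1925 - 3p = 6p - 1225, so 3150 = 9p and p* = 350, q* = 875.
Because the floor (467) lies above the market-clearing price, it is binding.
At p = 467: qd = 1925 - 3·467 = 524 and qs = 6·467 - 1225 = 1577.
Quantity traded falls to 524. At q = 524 the demand price is (1925 - 524)/3 = 467 and the supply price is (1225 + 524)/6 = 291.5.
Deadweight loss = ½ · (467 - 291.5) · (875 - 524) = ½ · 175.5 · 351 = 30800.25.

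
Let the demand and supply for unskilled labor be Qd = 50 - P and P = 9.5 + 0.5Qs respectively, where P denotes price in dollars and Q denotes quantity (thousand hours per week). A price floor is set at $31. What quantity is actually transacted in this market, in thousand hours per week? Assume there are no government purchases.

Rearranging supply gives Qs = 2P - 19. Without the control the market clears where 50 - P = 2P - 19, i.e. P* = 23 and Q* = 27.
Because the floor (31) lies above the market-clearing price, it is binding.
At P = 31: Qd = 50 - 31 = 19 and Qs = 2·31 - 19 = 43.
The quantity actually transacted is the short side, demand: 19.

19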